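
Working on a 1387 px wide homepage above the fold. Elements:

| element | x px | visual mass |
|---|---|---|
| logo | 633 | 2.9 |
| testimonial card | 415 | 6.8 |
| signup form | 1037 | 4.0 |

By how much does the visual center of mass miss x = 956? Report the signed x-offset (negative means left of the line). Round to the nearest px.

Total weight = 2.9 + 6.8 + 4.0 = 13.7.
x: (2.9·633 + 6.8·415 + 4.0·1037) / 13.7 = 8805.7 / 13.7 ≈ 642.75
Difference: 642.75 − 956 ≈ -313.25.

≈ -313 px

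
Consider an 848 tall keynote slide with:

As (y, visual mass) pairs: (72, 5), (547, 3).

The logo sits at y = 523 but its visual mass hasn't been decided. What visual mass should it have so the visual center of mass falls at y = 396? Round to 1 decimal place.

Known weights sum to 5 + 3 = 8; their moment is 5·72 + 3·547 = 2001.
Set Σw·y/Σw = 396: (2001 + 523w) = 396·(8 + w).
Solving: w = (396·8 − 2001) / (523 − 396) = 1167 / 127 ≈ 9.19.

w ≈ 9.2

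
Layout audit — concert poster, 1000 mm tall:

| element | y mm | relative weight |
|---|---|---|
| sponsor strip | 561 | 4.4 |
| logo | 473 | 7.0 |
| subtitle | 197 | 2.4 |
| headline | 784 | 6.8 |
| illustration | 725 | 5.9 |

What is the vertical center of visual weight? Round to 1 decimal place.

Weights sum to 4.4 + 7.0 + 2.4 + 6.8 + 5.9 = 26.5.
Σw·y = 4.4·561 + 7.0·473 + 2.4·197 + 6.8·784 + 5.9·725 = 15860.9, so ȳ = 15860.9/26.5 ≈ 598.52.

y ≈ 598.5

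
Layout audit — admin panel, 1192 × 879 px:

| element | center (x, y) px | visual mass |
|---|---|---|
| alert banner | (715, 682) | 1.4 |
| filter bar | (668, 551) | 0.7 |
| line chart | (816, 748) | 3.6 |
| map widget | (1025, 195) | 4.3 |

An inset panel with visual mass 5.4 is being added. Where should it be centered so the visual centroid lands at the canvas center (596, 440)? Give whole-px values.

(68, 353)

New total weight: (1.4 + 0.7 + 3.6 + 4.3) + 5.4 = 15.4.
Along x: (8813.7 + 5.4·x) / 15.4 = 596 (existing moment 1.4·715 + 0.7·668 + 3.6·816 + 4.3·1025 = 8813.7) ⇒ x = (9178.4 − 8813.7) / 5.4 ≈ 67.54.
Along y: (4871.8 + 5.4·y) / 15.4 = 440 (existing moment 1.4·682 + 0.7·551 + 3.6·748 + 4.3·195 = 4871.8) ⇒ y = (6776.0 − 4871.8) / 5.4 ≈ 352.63.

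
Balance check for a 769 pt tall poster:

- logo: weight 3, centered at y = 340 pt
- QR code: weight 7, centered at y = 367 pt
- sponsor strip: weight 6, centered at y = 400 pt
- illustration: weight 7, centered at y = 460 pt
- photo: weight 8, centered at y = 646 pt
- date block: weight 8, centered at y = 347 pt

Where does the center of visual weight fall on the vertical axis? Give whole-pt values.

y ≈ 440

Total weight = 3 + 7 + 6 + 7 + 8 + 8 = 39.
y-moment: 3·340 + 7·367 + 6·400 + 7·460 + 8·646 + 8·347 = 17153; centroid 17153/39 ≈ 439.82.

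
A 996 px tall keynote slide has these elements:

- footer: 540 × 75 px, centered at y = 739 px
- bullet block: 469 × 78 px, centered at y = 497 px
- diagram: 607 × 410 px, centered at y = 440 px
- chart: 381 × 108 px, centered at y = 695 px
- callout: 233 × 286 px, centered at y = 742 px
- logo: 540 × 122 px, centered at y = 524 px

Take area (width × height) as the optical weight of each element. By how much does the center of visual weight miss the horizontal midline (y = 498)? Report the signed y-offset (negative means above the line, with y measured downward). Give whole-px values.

≈ 43 px

Areas: footer 540·75 = 40500, bullet block 469·78 = 36582, diagram 607·410 = 248870, chart 381·108 = 41148, callout 233·286 = 66638, logo 540·122 = 65880. Total weight = 499618.
Σw·y = 270177930; ȳ = 270177930/499618 ≈ 540.77.
Offset from y = 498: 540.77 − 498 ≈ 42.77.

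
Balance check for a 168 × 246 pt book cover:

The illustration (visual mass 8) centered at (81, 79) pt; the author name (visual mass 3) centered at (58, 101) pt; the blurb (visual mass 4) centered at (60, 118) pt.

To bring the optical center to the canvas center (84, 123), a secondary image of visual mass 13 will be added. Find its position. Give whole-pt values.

(99, 157)

With the secondary image, Σw becomes 8 + 3 + 4 + 13 = 28.
x: target moment 28×84 = 2352; current 8·81 + 3·58 + 4·60 = 1062; the secondary image supplies 1290, so x = 1290/13 ≈ 99.23.
y: target moment 28×123 = 3444; current 8·79 + 3·101 + 4·118 = 1407; the secondary image supplies 2037, so y = 2037/13 ≈ 156.69.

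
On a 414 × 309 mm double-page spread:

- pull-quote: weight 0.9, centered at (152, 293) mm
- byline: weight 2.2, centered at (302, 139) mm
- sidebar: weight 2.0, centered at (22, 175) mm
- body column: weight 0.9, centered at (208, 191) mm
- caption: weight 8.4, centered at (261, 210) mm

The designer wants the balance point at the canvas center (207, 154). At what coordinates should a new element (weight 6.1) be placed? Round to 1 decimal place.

New total weight: (0.9 + 2.2 + 2.0 + 0.9 + 8.4) + 6.1 = 20.5.
Along x: (3224.8 + 6.1·x) / 20.5 = 207 (existing moment 0.9·152 + 2.2·302 + 2.0·22 + 0.9·208 + 8.4·261 = 3224.8) ⇒ x = (4243.5 − 3224.8) / 6.1 ≈ 167.00.
Along y: (2855.4 + 6.1·y) / 20.5 = 154 (existing moment 0.9·293 + 2.2·139 + 2.0·175 + 0.9·191 + 8.4·210 = 2855.4) ⇒ y = (3157.0 − 2855.4) / 6.1 ≈ 49.44.

(167.0, 49.4)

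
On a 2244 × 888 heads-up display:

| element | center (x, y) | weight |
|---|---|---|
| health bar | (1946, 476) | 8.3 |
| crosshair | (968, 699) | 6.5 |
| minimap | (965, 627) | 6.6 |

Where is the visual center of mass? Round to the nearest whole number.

(1346, 590)

Weights sum to 8.3 + 6.5 + 6.6 = 21.4.
x: (8.3·1946 + 6.5·968 + 6.6·965) / 21.4 = 28812.8 / 21.4 ≈ 1346.39
y: (8.3·476 + 6.5·699 + 6.6·627) / 21.4 = 12632.5 / 21.4 ≈ 590.30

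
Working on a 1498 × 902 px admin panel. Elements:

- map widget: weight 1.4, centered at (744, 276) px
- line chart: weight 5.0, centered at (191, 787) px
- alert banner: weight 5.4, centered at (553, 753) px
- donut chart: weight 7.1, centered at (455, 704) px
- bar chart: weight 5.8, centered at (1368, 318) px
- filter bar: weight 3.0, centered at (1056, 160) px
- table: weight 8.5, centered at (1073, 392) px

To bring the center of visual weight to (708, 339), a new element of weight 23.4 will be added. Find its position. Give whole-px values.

New total weight: (1.4 + 5.0 + 5.4 + 7.1 + 5.8 + 3.0 + 8.5) + 23.4 = 59.6.
x: need Σw·x = 59.6·708 = 42196.8. Existing = 1.4·744 + 5.0·191 + 5.4·553 + 7.1·455 + 5.8·1368 + 3.0·1056 + 8.5·1073 = 28436.2. Remainder 13760.6 / 23.4 ≈ 588.06.
y: need Σw·y = 59.6·339 = 20204.4. Existing = 1.4·276 + 5.0·787 + 5.4·753 + 7.1·704 + 5.8·318 + 3.0·160 + 8.5·392 = 19042.4. Remainder 1162.0 / 23.4 ≈ 49.66.

(588, 50)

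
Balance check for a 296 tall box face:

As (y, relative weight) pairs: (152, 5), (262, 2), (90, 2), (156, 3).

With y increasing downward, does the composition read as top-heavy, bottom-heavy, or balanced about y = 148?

Total weight = 5 + 2 + 2 + 3 = 12.
y-moment: 5·152 + 2·262 + 2·90 + 3·156 = 1932; centroid 1932/12 ≈ 161.00.
161.0 lies below (larger y than) the midline 148, so the layout is bottom-heavy.

bottom-heavy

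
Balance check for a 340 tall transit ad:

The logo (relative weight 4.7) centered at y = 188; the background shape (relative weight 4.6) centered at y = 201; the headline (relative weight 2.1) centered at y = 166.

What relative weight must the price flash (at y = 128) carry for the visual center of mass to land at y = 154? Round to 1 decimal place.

Known weights sum to 4.7 + 4.6 + 2.1 = 11.4; their moment is 4.7·188 + 4.6·201 + 2.1·166 = 2156.8.
Balance at y = 154 requires (2156.8 + w·128) / (11.4 + w) = 154.
So w = (154·11.4 − 2156.8)/(128 − 154) = -401.2/-26 ≈ 15.43.

w ≈ 15.4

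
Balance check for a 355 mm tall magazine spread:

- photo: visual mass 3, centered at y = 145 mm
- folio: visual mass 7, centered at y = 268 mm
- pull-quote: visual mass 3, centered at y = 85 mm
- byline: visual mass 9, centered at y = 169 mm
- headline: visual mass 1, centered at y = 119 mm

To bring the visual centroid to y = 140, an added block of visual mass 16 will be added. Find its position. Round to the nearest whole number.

y ≈ 78

After adding the added block, total weight = 3 + 7 + 3 + 9 + 1 + 16 = 39.
Along y: (4206 + 16·y) / 39 = 140 (existing moment 3·145 + 7·268 + 3·85 + 9·169 + 1·119 = 4206) ⇒ y = (5460 − 4206) / 16 ≈ 78.38.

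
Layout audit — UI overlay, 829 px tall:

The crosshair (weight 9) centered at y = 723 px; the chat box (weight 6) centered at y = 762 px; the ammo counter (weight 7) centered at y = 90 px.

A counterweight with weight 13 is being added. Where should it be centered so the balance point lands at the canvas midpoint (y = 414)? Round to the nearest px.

y ≈ 214

After adding the counterweight, total weight = 9 + 6 + 7 + 13 = 35.
y: target moment 35×414 = 14490; current 9·723 + 6·762 + 7·90 = 11709; the counterweight supplies 2781, so y = 2781/13 ≈ 213.92.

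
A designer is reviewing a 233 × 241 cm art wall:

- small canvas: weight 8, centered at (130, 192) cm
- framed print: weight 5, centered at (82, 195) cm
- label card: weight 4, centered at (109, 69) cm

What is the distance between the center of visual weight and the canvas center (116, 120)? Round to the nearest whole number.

Weights sum to 8 + 5 + 4 = 17.
Σw·x = 8·130 + 5·82 + 4·109 = 1886, so x̄ = 1886/17 ≈ 110.94.
Σw·y = 8·192 + 5·195 + 4·69 = 2787, so ȳ = 2787/17 ≈ 163.94.
Relative to (116, 120): Δ = (-5.06, 43.94); |Δ| = √(-5.06² + 43.94²) ≈ 44.23.

≈ 44 cm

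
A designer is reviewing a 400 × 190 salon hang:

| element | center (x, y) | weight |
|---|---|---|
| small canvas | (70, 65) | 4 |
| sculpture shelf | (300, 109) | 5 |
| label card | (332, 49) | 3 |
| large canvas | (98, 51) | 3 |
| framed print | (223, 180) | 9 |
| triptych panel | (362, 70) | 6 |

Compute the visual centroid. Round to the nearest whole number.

(242, 105)

Weights sum to 4 + 5 + 3 + 3 + 9 + 6 = 30.
x: moment 7249 / weight 30 ≈ 241.63
Σw·y = 3145; ȳ = 3145/30 ≈ 104.83.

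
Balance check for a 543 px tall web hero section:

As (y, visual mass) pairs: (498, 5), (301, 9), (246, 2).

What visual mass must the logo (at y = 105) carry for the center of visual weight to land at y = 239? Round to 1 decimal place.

Existing Σw = 16 (5 + 9 + 2); existing moment 5·498 + 9·301 + 2·246 = 5691.
For the centroid to hit 239: (5691 + w·105) / (16 + w) = 239.
So w = (239·16 − 5691)/(105 − 239) = -1867/-134 ≈ 13.93.

w ≈ 13.9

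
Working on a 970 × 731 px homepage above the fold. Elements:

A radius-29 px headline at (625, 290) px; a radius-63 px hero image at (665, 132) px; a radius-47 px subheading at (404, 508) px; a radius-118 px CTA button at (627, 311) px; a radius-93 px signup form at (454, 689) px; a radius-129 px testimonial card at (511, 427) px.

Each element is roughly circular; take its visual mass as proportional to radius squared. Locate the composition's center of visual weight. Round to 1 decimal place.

Weights ∝ r²: headline 29² = 841, hero image 63² = 3969, subheading 47² = 2209, CTA button 118² = 13924, signup form 93² = 8649, testimonial card 129² = 16641; Σw = 46233.
Σw·x = 841·625 + 3969·665 + 2209·404 + 13924·627 + 8649·454 + 16641·511 = 25217991, so x̄ = 25217991/46233 ≈ 545.45.
Σw·y = 841·290 + 3969·132 + 2209·508 + 13924·311 + 8649·689 + 16641·427 = 19285202, so ȳ = 19285202/46233 ≈ 417.13.

(545.5, 417.1)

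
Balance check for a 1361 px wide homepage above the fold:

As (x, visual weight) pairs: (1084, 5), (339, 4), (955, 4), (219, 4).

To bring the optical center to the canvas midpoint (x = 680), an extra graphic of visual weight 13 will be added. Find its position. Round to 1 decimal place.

x ≈ 686.8

With the extra graphic, Σw becomes 5 + 4 + 4 + 4 + 13 = 30.
x: target moment 30×680 = 20400; current 5·1084 + 4·339 + 4·955 + 4·219 = 11472; the extra graphic supplies 8928, so x = 8928/13 ≈ 686.77.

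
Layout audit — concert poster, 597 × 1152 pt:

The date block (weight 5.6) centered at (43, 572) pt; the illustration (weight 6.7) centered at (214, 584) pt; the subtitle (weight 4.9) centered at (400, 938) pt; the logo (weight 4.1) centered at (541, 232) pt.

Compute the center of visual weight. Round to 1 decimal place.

(274.8, 594.5)

Σw = 5.6 + 6.7 + 4.9 + 4.1 = 21.3.
Σw·x = 5.6·43 + 6.7·214 + 4.9·400 + 4.1·541 = 5852.7, so x̄ = 5852.7/21.3 ≈ 274.77.
Σw·y = 5.6·572 + 6.7·584 + 4.9·938 + 4.1·232 = 12663.4, so ȳ = 12663.4/21.3 ≈ 594.53.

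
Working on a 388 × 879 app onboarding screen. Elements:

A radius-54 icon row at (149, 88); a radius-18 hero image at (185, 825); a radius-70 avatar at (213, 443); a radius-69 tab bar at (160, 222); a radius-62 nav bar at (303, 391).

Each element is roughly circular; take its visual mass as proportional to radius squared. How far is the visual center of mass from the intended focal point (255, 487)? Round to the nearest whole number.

r² weights: icon row 54² = 2916, hero image 18² = 324, avatar 70² = 4900, tab bar 69² = 4761, nav bar 62² = 3844. Total = 16745.
x-moment: 2916·149 + 324·185 + 4900·213 + 4761·160 + 3844·303 = 3464616; centroid 3464616/16745 ≈ 206.90.
y-moment: 2916·88 + 324·825 + 4900·443 + 4761·222 + 3844·391 = 5254554; centroid 5254554/16745 ≈ 313.80.
From (255, 487): dx = -48.10, dy = -173.20, so the distance is √(dx²+dy²) ≈ 179.76.

≈ 180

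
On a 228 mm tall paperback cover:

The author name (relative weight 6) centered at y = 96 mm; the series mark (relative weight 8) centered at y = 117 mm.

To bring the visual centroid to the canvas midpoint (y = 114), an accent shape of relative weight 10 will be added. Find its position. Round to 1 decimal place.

y ≈ 122.4

New total weight: (6 + 8) + 10 = 24.
y: need Σw·y = 24·114 = 2736. Existing = 6·96 + 8·117 = 1512. Remainder 1224 / 10 ≈ 122.40.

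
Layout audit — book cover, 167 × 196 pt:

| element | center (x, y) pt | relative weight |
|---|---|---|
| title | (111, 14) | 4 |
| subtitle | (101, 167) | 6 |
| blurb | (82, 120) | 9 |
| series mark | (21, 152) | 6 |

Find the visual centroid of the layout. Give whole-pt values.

Total weight = 4 + 6 + 9 + 6 = 25.
x-moment: 4·111 + 6·101 + 9·82 + 6·21 = 1914; centroid 1914/25 ≈ 76.56.
y-moment: 4·14 + 6·167 + 9·120 + 6·152 = 3050; centroid 3050/25 ≈ 122.00.

(77, 122)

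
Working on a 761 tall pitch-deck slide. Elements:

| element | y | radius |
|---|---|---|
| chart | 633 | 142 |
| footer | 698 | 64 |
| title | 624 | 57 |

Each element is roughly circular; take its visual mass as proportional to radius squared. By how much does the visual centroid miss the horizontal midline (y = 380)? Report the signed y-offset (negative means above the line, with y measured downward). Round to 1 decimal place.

Weights ∝ r²: chart 142² = 20164, footer 64² = 4096, title 57² = 3249; Σw = 27509.
y-moment: 20164·633 + 4096·698 + 3249·624 = 17650196; centroid 17650196/27509 ≈ 641.62.
Difference: 641.62 − 380 ≈ 261.62.

≈ 261.6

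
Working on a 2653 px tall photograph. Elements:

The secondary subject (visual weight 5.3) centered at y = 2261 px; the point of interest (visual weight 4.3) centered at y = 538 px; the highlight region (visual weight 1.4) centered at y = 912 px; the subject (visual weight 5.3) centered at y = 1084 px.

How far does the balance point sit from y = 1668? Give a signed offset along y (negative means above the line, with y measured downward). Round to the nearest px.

≈ -360 px

Total weight = 5.3 + 4.3 + 1.4 + 5.3 = 16.3.
y: (5.3·2261 + 4.3·538 + 1.4·912 + 5.3·1084) / 16.3 = 21318.7 / 16.3 ≈ 1307.90
Difference: 1307.90 − 1668 ≈ -360.10.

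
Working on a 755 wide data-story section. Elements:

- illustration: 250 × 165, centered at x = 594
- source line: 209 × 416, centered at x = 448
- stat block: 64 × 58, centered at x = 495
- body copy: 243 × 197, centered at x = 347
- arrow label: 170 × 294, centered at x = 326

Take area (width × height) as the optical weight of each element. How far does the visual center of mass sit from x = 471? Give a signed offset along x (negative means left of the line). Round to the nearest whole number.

Areas: illustration 250·165 = 41250, source line 209·416 = 86944, stat block 64·58 = 3712, body copy 243·197 = 47871, arrow label 170·294 = 49980. Total weight = 229757.
Σw·x = 41250·594 + 86944·448 + 3712·495 + 47871·347 + 49980·326 = 98195569, so x̄ = 98195569/229757 ≈ 427.39.
Offset from x = 471: 427.39 − 471 ≈ -43.61.

≈ -44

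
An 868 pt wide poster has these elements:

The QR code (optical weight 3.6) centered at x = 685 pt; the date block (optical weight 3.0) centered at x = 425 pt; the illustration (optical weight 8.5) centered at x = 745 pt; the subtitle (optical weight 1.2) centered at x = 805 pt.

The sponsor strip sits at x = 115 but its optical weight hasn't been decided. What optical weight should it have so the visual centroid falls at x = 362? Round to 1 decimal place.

Known weights sum to 3.6 + 3.0 + 8.5 + 1.2 = 16.3; their moment is 3.6·685 + 3.0·425 + 8.5·745 + 1.2·805 = 11039.5.
For the centroid to hit 362: (11039.5 + w·115) / (16.3 + w) = 362.
So w = (362·16.3 − 11039.5)/(115 − 362) = -5138.9/-247 ≈ 20.81.

w ≈ 20.8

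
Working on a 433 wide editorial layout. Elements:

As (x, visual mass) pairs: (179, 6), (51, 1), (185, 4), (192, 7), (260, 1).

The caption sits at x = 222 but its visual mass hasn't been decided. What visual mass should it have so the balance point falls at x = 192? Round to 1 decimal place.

Known weights sum to 6 + 1 + 4 + 7 + 1 = 19; their moment is 6·179 + 1·51 + 4·185 + 7·192 + 1·260 = 3469.
For the centroid to hit 192: (3469 + w·222) / (19 + w) = 192.
So w = (192·19 − 3469)/(222 − 192) = 179/30 ≈ 5.97.

w ≈ 6.0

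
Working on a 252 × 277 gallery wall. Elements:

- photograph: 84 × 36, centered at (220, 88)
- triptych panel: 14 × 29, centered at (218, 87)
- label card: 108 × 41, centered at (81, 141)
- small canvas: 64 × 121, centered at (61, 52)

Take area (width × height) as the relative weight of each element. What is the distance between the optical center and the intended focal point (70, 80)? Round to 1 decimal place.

Areas: photograph 84·36 = 3024, triptych panel 14·29 = 406, label card 108·41 = 4428, small canvas 64·121 = 7744. Total weight = 15602.
x-moment: 3024·220 + 406·218 + 4428·81 + 7744·61 = 1584840; centroid 1584840/15602 ≈ 101.58.
y-moment: 3024·88 + 406·87 + 4428·141 + 7744·52 = 1328470; centroid 1328470/15602 ≈ 85.15.
Offset from (70, 80): Δx ≈ 31.58, Δy ≈ 5.15; distance = √(Δx² + Δy²) ≈ 32.00.

≈ 32.0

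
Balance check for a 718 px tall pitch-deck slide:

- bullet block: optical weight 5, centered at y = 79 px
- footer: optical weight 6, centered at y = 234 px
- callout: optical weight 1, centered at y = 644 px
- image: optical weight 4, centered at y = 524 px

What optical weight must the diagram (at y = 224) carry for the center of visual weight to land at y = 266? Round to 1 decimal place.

w ≈ 6.7

Known weights sum to 5 + 6 + 1 + 4 = 16; their moment is 5·79 + 6·234 + 1·644 + 4·524 = 4539.
For the centroid to hit 266: (4539 + w·224) / (16 + w) = 266.
Rearranging, w·(224 − 266) = 266·16 − 4539 = -283, so w ≈ -283/-42 = 6.74.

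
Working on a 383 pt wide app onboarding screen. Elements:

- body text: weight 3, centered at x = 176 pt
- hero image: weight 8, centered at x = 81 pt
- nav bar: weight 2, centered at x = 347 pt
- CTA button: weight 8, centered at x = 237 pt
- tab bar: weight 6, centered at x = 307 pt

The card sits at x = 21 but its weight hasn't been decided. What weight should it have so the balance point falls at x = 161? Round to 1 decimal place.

w ≈ 9.0

Known weights sum to 3 + 8 + 2 + 8 + 6 = 27; their moment is 3·176 + 8·81 + 2·347 + 8·237 + 6·307 = 5608.
Balance at x = 161 requires (5608 + w·21) / (27 + w) = 161.
Solving: w = (161·27 − 5608) / (21 − 161) = -1261 / -140 ≈ 9.01.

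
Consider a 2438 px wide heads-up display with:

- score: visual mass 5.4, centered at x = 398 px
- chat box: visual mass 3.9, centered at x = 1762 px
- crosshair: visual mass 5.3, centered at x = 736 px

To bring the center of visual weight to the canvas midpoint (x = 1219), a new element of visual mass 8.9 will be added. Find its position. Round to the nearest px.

With the new element, Σw becomes 5.4 + 3.9 + 5.3 + 8.9 = 23.5.
Along x: (12921.8 + 8.9·x) / 23.5 = 1219 (existing moment 5.4·398 + 3.9·1762 + 5.3·736 = 12921.8) ⇒ x = (28646.5 − 12921.8) / 8.9 ≈ 1766.82.

x ≈ 1767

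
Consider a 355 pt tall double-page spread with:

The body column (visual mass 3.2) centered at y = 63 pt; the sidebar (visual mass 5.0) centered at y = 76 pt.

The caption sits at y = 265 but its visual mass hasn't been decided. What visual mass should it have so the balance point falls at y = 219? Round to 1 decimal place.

Fixed elements: Σw = 3.2 + 5.0 = 8.2, Σw·y = 3.2·63 + 5.0·76 = 581.6.
Balance at y = 219 requires (581.6 + w·265) / (8.2 + w) = 219.
So w = (219·8.2 − 581.6)/(265 − 219) = 1214.2/46 ≈ 26.40.

w ≈ 26.4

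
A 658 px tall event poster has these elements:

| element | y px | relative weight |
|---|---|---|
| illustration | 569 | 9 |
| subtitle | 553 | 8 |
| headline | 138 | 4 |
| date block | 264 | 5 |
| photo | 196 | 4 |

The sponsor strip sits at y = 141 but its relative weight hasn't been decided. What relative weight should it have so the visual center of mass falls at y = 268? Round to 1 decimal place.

Existing Σw = 30 (9 + 8 + 4 + 5 + 4); existing moment 9·569 + 8·553 + 4·138 + 5·264 + 4·196 = 12201.
Set Σw·y/Σw = 268: (12201 + 141w) = 268·(30 + w).
So w = (268·30 − 12201)/(141 − 268) = -4161/-127 ≈ 32.76.

w ≈ 32.8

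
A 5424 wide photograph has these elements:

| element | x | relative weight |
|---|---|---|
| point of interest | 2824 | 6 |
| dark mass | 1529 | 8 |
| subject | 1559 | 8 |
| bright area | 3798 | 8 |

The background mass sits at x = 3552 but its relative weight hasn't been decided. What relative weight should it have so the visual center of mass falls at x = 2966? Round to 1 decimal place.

Existing Σw = 30 (6 + 8 + 8 + 8); existing moment 6·2824 + 8·1529 + 8·1559 + 8·3798 = 72032.
For the centroid to hit 2966: (72032 + w·3552) / (30 + w) = 2966.
Rearranging, w·(3552 − 2966) = 2966·30 − 72032 = 16948, so w ≈ 16948/586 = 28.92.

w ≈ 28.9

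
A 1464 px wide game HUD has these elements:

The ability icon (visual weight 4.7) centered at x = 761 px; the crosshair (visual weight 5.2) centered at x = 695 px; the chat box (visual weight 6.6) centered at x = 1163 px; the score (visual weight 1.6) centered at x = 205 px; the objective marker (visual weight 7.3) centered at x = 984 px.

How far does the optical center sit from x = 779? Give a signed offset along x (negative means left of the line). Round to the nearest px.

≈ 102 px

Total weight = 4.7 + 5.2 + 6.6 + 1.6 + 7.3 = 25.4.
Σw·x = 4.7·761 + 5.2·695 + 6.6·1163 + 1.6·205 + 7.3·984 = 22377.7, so x̄ = 22377.7/25.4 ≈ 881.01.
Difference: 881.01 − 779 ≈ 102.01.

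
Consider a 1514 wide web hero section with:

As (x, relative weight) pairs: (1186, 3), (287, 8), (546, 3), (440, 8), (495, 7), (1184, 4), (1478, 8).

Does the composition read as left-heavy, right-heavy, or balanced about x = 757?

balanced

Total weight = 3 + 8 + 3 + 8 + 7 + 4 + 8 = 41.
Σw·x = 31037; x̄ = 31037/41 ≈ 757.00.
757.00 = 757 exactly: balanced.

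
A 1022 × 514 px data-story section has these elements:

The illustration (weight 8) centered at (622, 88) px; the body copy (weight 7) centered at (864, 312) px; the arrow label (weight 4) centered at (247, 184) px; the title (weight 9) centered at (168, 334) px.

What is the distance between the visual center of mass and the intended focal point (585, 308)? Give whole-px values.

Σw = 8 + 7 + 4 + 9 = 28.
Σw·x = 8·622 + 7·864 + 4·247 + 9·168 = 13524, so x̄ = 13524/28 ≈ 483.00.
Σw·y = 8·88 + 7·312 + 4·184 + 9·334 = 6630, so ȳ = 6630/28 ≈ 236.79.
From (585, 308): dx = -102.00, dy = -71.21, so the distance is √(dx²+dy²) ≈ 124.40.

≈ 124 px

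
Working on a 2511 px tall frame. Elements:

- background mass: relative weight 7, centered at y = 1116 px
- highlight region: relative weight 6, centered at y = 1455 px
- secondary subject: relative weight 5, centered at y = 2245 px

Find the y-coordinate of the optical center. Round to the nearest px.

Total weight = 7 + 6 + 5 = 18.
Σw·y = 7·1116 + 6·1455 + 5·2245 = 27767, so ȳ = 27767/18 ≈ 1542.61.

y ≈ 1543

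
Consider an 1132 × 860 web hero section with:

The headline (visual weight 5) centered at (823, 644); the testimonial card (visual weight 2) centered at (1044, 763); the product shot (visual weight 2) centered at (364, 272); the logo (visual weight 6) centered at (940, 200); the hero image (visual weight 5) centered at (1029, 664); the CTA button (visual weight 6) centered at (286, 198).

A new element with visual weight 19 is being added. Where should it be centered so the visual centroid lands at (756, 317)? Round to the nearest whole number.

(768, 172)

New total weight: (5 + 2 + 2 + 6 + 5 + 6) + 19 = 45.
x: target moment 45×756 = 34020; current 5·823 + 2·1044 + 2·364 + 6·940 + 5·1029 + 6·286 = 19432; the new element supplies 14588, so x = 14588/19 ≈ 767.79.
y: target moment 45×317 = 14265; current 5·644 + 2·763 + 2·272 + 6·200 + 5·664 + 6·198 = 10998; the new element supplies 3267, so y = 3267/19 ≈ 171.95.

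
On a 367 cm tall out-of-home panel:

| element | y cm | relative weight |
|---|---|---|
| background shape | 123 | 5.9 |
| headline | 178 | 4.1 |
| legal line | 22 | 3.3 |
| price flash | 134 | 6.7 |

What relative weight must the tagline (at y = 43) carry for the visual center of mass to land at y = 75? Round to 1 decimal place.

Known weights sum to 5.9 + 4.1 + 3.3 + 6.7 = 20.0; their moment is 5.9·123 + 4.1·178 + 3.3·22 + 6.7·134 = 2425.9.
For the centroid to hit 75: (2425.9 + w·43) / (20.0 + w) = 75.
So w = (75·20.0 − 2425.9)/(43 − 75) = -925.9/-32 ≈ 28.93.

w ≈ 28.9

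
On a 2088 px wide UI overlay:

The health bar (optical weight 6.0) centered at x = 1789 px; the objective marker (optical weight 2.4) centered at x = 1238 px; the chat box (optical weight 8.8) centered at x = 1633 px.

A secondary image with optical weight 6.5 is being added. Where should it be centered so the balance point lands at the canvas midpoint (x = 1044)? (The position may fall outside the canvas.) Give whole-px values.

x ≈ -513

With the secondary image, Σw becomes 6.0 + 2.4 + 8.8 + 6.5 = 23.7.
x: need Σw·x = 23.7·1044 = 24742.8. Existing = 6.0·1789 + 2.4·1238 + 8.8·1633 = 28075.6. Remainder -3332.8 / 6.5 ≈ -512.74.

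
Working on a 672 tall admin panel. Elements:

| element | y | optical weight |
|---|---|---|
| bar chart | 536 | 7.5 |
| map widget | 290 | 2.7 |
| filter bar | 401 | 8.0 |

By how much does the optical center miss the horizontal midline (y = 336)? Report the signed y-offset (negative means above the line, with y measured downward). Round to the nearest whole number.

Weights sum to 7.5 + 2.7 + 8.0 = 18.2.
Σw·y = 7.5·536 + 2.7·290 + 8.0·401 = 8011.0, so ȳ = 8011.0/18.2 ≈ 440.16.
Difference: 440.16 − 336 ≈ 104.16.

≈ 104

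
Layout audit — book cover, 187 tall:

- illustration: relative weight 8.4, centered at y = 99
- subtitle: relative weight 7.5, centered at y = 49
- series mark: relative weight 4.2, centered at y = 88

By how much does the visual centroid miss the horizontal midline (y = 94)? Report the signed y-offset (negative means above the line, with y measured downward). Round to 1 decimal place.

≈ -16.0

Σw = 8.4 + 7.5 + 4.2 = 20.1.
Σw·y = 8.4·99 + 7.5·49 + 4.2·88 = 1568.7, so ȳ = 1568.7/20.1 ≈ 78.04.
Against y = 94, that's 78.04 − 94 = -15.96.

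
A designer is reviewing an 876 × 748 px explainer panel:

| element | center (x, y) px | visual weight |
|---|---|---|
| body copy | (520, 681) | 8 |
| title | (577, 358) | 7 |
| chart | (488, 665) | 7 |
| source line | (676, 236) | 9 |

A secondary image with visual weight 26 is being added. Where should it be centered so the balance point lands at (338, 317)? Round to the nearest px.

(60, 128)

After adding the secondary image, total weight = 8 + 7 + 7 + 9 + 26 = 57.
x: target moment 57×338 = 19266; current 8·520 + 7·577 + 7·488 + 9·676 = 17699; the secondary image supplies 1567, so x = 1567/26 ≈ 60.27.
y: target moment 57×317 = 18069; current 8·681 + 7·358 + 7·665 + 9·236 = 14733; the secondary image supplies 3336, so y = 3336/26 ≈ 128.31.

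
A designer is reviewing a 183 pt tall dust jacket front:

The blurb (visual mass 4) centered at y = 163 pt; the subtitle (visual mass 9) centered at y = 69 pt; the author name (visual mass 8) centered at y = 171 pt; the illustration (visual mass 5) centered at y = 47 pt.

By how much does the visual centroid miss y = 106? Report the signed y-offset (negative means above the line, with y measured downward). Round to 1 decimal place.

≈ 4.6 pt

Σw = 4 + 9 + 8 + 5 = 26.
y-moment: 4·163 + 9·69 + 8·171 + 5·47 = 2876; centroid 2876/26 ≈ 110.62.
Offset from y = 106: 110.62 − 106 ≈ 4.62.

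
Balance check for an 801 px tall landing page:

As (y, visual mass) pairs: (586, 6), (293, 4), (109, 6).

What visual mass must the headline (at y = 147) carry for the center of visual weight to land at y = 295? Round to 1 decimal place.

w ≈ 4.2

Existing Σw = 16 (6 + 4 + 6); existing moment 6·586 + 4·293 + 6·109 = 5342.
Set Σw·y/Σw = 295: (5342 + 147w) = 295·(16 + w).
Solving: w = (295·16 − 5342) / (147 − 295) = -622 / -148 ≈ 4.20.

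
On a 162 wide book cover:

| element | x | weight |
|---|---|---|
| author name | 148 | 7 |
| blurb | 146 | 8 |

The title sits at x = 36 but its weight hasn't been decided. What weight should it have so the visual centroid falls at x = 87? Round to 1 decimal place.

Fixed elements: Σw = 7 + 8 = 15, Σw·x = 7·148 + 8·146 = 2204.
Balance at x = 87 requires (2204 + w·36) / (15 + w) = 87.
So w = (87·15 − 2204)/(36 − 87) = -899/-51 ≈ 17.63.

w ≈ 17.6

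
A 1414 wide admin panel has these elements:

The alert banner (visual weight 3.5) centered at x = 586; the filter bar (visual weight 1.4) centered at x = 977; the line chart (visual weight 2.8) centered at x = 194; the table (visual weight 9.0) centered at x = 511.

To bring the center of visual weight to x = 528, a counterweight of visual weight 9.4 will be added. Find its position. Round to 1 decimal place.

With the counterweight, Σw becomes 3.5 + 1.4 + 2.8 + 9.0 + 9.4 = 26.1.
x: need Σw·x = 26.1·528 = 13780.8. Existing = 3.5·586 + 1.4·977 + 2.8·194 + 9.0·511 = 8561.0. Remainder 5219.8 / 9.4 ≈ 555.30.

x ≈ 555.3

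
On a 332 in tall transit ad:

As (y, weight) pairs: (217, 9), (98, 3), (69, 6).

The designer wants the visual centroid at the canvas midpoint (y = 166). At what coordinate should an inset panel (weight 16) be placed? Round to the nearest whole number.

With the inset panel, Σw becomes 9 + 3 + 6 + 16 = 34.
Along y: (2661 + 16·y) / 34 = 166 (existing moment 9·217 + 3·98 + 6·69 = 2661) ⇒ y = (5644 − 2661) / 16 ≈ 186.44.

y ≈ 186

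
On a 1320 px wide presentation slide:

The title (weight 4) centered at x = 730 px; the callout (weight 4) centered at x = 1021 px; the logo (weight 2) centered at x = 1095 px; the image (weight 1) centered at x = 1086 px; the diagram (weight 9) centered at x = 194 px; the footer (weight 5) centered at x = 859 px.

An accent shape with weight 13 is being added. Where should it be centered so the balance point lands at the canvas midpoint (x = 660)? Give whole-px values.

After adding the accent shape, total weight = 4 + 4 + 2 + 1 + 9 + 5 + 13 = 38.
Along x: (16321 + 13·x) / 38 = 660 (existing moment 4·730 + 4·1021 + 2·1095 + 1·1086 + 9·194 + 5·859 = 16321) ⇒ x = (25080 − 16321) / 13 ≈ 673.77.

x ≈ 674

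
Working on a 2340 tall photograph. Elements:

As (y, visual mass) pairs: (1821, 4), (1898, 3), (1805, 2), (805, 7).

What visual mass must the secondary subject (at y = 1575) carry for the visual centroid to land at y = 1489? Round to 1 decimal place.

w ≈ 18.6

Existing Σw = 16 (4 + 3 + 2 + 7); existing moment 4·1821 + 3·1898 + 2·1805 + 7·805 = 22223.
Balance at y = 1489 requires (22223 + w·1575) / (16 + w) = 1489.
So w = (1489·16 − 22223)/(1575 − 1489) = 1601/86 ≈ 18.62.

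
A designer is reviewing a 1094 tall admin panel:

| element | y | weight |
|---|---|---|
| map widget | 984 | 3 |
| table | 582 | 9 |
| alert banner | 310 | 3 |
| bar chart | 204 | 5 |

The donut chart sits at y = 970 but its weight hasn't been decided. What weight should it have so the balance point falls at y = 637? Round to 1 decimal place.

w ≈ 7.8

Known weights sum to 3 + 9 + 3 + 5 = 20; their moment is 3·984 + 9·582 + 3·310 + 5·204 = 10140.
Set Σw·y/Σw = 637: (10140 + 970w) = 637·(20 + w).
Rearranging, w·(970 − 637) = 637·20 − 10140 = 2600, so w ≈ 2600/333 = 7.81.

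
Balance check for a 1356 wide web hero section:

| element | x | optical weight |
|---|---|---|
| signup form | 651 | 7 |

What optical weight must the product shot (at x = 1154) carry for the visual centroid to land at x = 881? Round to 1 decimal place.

w ≈ 5.9

The single fixed element contributes weight 7, moment 7·651 = 4557.
Balance at x = 881 requires (4557 + w·1154) / (7 + w) = 881.
So w = (881·7 − 4557)/(1154 − 881) = 1610/273 ≈ 5.90.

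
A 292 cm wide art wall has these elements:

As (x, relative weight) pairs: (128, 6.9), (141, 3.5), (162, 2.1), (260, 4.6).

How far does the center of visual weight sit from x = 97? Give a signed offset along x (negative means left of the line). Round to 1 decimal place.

Weights sum to 6.9 + 3.5 + 2.1 + 4.6 = 17.1.
x-moment: 6.9·128 + 3.5·141 + 2.1·162 + 4.6·260 = 2912.9; centroid 2912.9/17.1 ≈ 170.35.
Against x = 97, that's 170.35 − 97 = 73.35.

≈ 73.3 cm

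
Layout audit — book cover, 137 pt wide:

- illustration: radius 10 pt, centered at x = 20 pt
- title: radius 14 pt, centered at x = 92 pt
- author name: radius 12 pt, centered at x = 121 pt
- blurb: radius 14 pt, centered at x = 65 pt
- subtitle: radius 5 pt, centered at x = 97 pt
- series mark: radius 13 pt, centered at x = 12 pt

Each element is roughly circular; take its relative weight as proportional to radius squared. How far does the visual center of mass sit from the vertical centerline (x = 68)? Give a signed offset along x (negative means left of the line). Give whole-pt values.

≈ -2 pt

Weights ∝ r²: illustration 10² = 100, title 14² = 196, author name 12² = 144, blurb 14² = 196, subtitle 5² = 25, series mark 13² = 169; Σw = 830.
Σw·x = 54649; x̄ = 54649/830 ≈ 65.84.
Against x = 68, that's 65.84 − 68 = -2.16.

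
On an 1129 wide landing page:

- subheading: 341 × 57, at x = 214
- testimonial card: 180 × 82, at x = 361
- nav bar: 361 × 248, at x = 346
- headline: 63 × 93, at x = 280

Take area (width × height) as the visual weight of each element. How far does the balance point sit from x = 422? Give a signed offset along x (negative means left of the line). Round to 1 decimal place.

Areas: subheading 341·57 = 19437, testimonial card 180·82 = 14760, nav bar 361·248 = 89528, headline 63·93 = 5859. Total weight = 129584.
x: (19437·214 + 14760·361 + 89528·346 + 5859·280) / 129584 = 42105086 / 129584 ≈ 324.93
Difference: 324.93 − 422 ≈ -97.07.

≈ -97.1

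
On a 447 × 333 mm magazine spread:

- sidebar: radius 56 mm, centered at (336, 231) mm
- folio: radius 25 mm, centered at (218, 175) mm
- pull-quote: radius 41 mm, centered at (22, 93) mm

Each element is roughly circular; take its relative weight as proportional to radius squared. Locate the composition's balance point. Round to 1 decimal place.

(225.5, 181.9)

r² weights: sidebar 56² = 3136, folio 25² = 625, pull-quote 41² = 1681. Total = 5442.
x: (3136·336 + 625·218 + 1681·22) / 5442 = 1226928 / 5442 ≈ 225.46
y: (3136·231 + 625·175 + 1681·93) / 5442 = 990124 / 5442 ≈ 181.94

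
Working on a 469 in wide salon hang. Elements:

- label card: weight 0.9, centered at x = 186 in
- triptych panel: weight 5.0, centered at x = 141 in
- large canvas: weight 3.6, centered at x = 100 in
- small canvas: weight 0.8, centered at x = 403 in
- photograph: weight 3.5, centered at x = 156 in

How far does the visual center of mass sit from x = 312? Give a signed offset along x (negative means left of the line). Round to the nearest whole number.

Weights sum to 0.9 + 5.0 + 3.6 + 0.8 + 3.5 = 13.8.
x: (0.9·186 + 5.0·141 + 3.6·100 + 0.8·403 + 3.5·156) / 13.8 = 2100.8 / 13.8 ≈ 152.23
Difference: 152.23 − 312 ≈ -159.77.

≈ -160 in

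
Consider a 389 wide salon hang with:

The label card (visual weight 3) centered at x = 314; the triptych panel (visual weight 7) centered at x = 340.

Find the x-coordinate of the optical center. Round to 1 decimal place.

x ≈ 332.2

Weights sum to 3 + 7 = 10.
x-moment: 3·314 + 7·340 = 3322; centroid 3322/10 ≈ 332.20.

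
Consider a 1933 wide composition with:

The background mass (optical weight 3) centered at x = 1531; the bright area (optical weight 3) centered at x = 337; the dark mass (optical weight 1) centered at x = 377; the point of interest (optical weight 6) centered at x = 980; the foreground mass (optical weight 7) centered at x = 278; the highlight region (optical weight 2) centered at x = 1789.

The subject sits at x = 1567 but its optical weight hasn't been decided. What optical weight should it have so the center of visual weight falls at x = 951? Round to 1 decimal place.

w ≈ 5.7

Fixed elements: Σw = 3 + 3 + 1 + 6 + 7 + 2 = 22, Σw·x = 3·1531 + 3·337 + 1·377 + 6·980 + 7·278 + 2·1789 = 17385.
For the centroid to hit 951: (17385 + w·1567) / (22 + w) = 951.
Solving: w = (951·22 − 17385) / (1567 − 951) = 3537 / 616 ≈ 5.74.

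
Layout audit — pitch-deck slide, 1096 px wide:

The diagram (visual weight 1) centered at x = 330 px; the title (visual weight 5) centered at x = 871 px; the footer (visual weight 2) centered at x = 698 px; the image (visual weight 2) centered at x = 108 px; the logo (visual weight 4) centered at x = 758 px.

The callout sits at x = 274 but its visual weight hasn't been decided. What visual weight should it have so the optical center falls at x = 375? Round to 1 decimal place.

w ≈ 40.4

Existing Σw = 14 (1 + 5 + 2 + 2 + 4); existing moment 1·330 + 5·871 + 2·698 + 2·108 + 4·758 = 9329.
Set Σw·x/Σw = 375: (9329 + 274w) = 375·(14 + w).
Rearranging, w·(274 − 375) = 375·14 − 9329 = -4079, so w ≈ -4079/-101 = 40.39.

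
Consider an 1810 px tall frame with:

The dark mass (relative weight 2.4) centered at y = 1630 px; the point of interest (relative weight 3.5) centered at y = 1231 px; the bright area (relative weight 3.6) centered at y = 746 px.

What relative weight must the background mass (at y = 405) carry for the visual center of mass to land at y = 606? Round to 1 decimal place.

Known weights sum to 2.4 + 3.5 + 3.6 = 9.5; their moment is 2.4·1630 + 3.5·1231 + 3.6·746 = 10906.1.
Set Σw·y/Σw = 606: (10906.1 + 405w) = 606·(9.5 + w).
So w = (606·9.5 − 10906.1)/(405 − 606) = -5149.1/-201 ≈ 25.62.

w ≈ 25.6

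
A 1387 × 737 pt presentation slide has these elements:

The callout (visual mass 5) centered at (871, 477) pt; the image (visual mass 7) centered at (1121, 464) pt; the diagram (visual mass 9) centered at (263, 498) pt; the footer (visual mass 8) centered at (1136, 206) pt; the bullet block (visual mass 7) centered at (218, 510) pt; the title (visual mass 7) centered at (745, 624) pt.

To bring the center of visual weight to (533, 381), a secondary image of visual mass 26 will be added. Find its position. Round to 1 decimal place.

New total weight: (5 + 7 + 9 + 8 + 7 + 7) + 26 = 69.
x: need Σw·x = 69·533 = 36777. Existing = 5·871 + 7·1121 + 9·263 + 8·1136 + 7·218 + 7·745 = 30398. Remainder 6379 / 26 ≈ 245.35.
y: need Σw·y = 69·381 = 26289. Existing = 5·477 + 7·464 + 9·498 + 8·206 + 7·510 + 7·624 = 19701. Remainder 6588 / 26 ≈ 253.38.

(245.3, 253.4)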